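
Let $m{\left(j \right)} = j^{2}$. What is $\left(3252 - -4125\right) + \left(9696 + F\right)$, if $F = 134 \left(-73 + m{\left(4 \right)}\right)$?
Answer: $9435$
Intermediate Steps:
$F = -7638$ ($F = 134 \left(-73 + 4^{2}\right) = 134 \left(-73 + 16\right) = 134 \left(-57\right) = -7638$)
$\left(3252 - -4125\right) + \left(9696 + F\right) = \left(3252 - -4125\right) + \left(9696 - 7638\right) = \left(3252 + 4125\right) + 2058 = 7377 + 2058 = 9435$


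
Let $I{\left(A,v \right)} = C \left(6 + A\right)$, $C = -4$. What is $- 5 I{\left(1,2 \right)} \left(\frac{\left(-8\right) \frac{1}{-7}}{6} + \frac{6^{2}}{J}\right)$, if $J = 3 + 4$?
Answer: $\frac{2240}{3} \approx 746.67$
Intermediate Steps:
$J = 7$
$I{\left(A,v \right)} = -24 - 4 A$ ($I{\left(A,v \right)} = - 4 \left(6 + A\right) = -24 - 4 A$)
$- 5 I{\left(1,2 \right)} \left(\frac{\left(-8\right) \frac{1}{-7}}{6} + \frac{6^{2}}{J}\right) = - 5 \left(-24 - 4\right) \left(\frac{\left(-8\right) \frac{1}{-7}}{6} + \frac{6^{2}}{7}\right) = - 5 \left(-24 - 4\right) \left(\left(-8\right) \left(- \frac{1}{7}\right) \frac{1}{6} + 36 \cdot \frac{1}{7}\right) = \left(-5\right) \left(-28\right) \left(\frac{8}{7} \cdot \frac{1}{6} + \frac{36}{7}\right) = 140 \left(\frac{4}{21} + \frac{36}{7}\right) = 140 \cdot \frac{16}{3} = \frac{2240}{3}$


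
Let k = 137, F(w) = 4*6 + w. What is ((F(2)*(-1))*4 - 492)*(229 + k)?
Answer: -218136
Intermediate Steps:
F(w) = 24 + w
((F(2)*(-1))*4 - 492)*(229 + k) = (((24 + 2)*(-1))*4 - 492)*(229 + 137) = ((26*(-1))*4 - 492)*366 = (-26*4 - 492)*366 = (-104 - 492)*366 = -596*366 = -218136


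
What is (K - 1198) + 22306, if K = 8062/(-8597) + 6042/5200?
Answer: 471815247937/22352200 ≈ 21108.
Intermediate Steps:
K = 5010337/22352200 (K = 8062*(-1/8597) + 6042*(1/5200) = -8062/8597 + 3021/2600 = 5010337/22352200 ≈ 0.22415)
(K - 1198) + 22306 = (5010337/22352200 - 1198) + 22306 = -26772925263/22352200 + 22306 = 471815247937/22352200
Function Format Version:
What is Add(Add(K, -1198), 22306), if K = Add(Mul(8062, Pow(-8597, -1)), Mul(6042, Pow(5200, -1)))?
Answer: Rational(471815247937, 22352200) ≈ 21108.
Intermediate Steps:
K = Rational(5010337, 22352200) (K = Add(Mul(8062, Rational(-1, 8597)), Mul(6042, Rational(1, 5200))) = Add(Rational(-8062, 8597), Rational(3021, 2600)) = Rational(5010337, 22352200) ≈ 0.22415)
Add(Add(K, -1198), 22306) = Add(Add(Rational(5010337, 22352200), -1198), 22306) = Add(Rational(-26772925263, 22352200), 22306) = Rational(471815247937, 22352200)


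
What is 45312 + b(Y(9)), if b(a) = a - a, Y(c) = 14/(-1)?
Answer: 45312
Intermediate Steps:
Y(c) = -14 (Y(c) = 14*(-1) = -14)
b(a) = 0
45312 + b(Y(9)) = 45312 + 0 = 45312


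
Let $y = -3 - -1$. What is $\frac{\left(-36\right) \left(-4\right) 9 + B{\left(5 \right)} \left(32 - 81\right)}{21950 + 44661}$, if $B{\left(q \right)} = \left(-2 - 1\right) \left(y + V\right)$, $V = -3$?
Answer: $\frac{561}{66611} \approx 0.008422$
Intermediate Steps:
$y = -2$ ($y = -3 + 1 = -2$)
$B{\left(q \right)} = 15$ ($B{\left(q \right)} = \left(-2 - 1\right) \left(-2 - 3\right) = \left(-3\right) \left(-5\right) = 15$)
$\frac{\left(-36\right) \left(-4\right) 9 + B{\left(5 \right)} \left(32 - 81\right)}{21950 + 44661} = \frac{\left(-36\right) \left(-4\right) 9 + 15 \left(32 - 81\right)}{21950 + 44661} = \frac{144 \cdot 9 + 15 \left(-49\right)}{66611} = \left(1296 - 735\right) \frac{1}{66611} = 561 \cdot \frac{1}{66611} = \frac{561}{66611}$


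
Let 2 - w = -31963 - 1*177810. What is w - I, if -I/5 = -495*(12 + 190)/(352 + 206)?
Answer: 6475250/31 ≈ 2.0888e+5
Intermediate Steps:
w = 209775 (w = 2 - (-31963 - 1*177810) = 2 - (-31963 - 177810) = 2 - 1*(-209773) = 2 + 209773 = 209775)
I = 27775/31 (I = -(-2475)*(12 + 190)/(352 + 206) = -(-2475)*202/558 = -(-2475)*202*(1/558) = -(-2475)*101/279 = -5*(-5555/31) = 27775/31 ≈ 895.97)
w - I = 209775 - 1*27775/31 = 209775 - 27775/31 = 6475250/31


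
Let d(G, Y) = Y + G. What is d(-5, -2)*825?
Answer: -5775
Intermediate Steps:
d(G, Y) = G + Y
d(-5, -2)*825 = (-5 - 2)*825 = -7*825 = -5775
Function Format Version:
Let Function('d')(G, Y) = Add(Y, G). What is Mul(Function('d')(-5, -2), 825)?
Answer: -5775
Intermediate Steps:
Function('d')(G, Y) = Add(G, Y)
Mul(Function('d')(-5, -2), 825) = Mul(Add(-5, -2), 825) = Mul(-7, 825) = -5775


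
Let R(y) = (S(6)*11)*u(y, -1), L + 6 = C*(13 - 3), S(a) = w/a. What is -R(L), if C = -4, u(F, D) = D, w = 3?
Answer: 11/2 ≈ 5.5000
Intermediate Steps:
S(a) = 3/a
L = -46 (L = -6 - 4*(13 - 3) = -6 - 4*10 = -6 - 40 = -46)
R(y) = -11/2 (R(y) = ((3/6)*11)*(-1) = ((3*(⅙))*11)*(-1) = ((½)*11)*(-1) = (11/2)*(-1) = -11/2)
-R(L) = -1*(-11/2) = 11/2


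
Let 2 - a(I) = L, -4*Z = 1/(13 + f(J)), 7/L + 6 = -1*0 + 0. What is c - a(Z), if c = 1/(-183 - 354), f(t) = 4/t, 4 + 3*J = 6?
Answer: -3403/1074 ≈ -3.1685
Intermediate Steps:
J = ⅔ (J = -4/3 + (⅓)*6 = -4/3 + 2 = ⅔ ≈ 0.66667)
L = -7/6 (L = 7/(-6 + (-1*0 + 0)) = 7/(-6 + (0 + 0)) = 7/(-6 + 0) = 7/(-6) = 7*(-⅙) = -7/6 ≈ -1.1667)
Z = -1/76 (Z = -1/(4*(13 + 4/(⅔))) = -1/(4*(13 + 4*(3/2))) = -1/(4*(13 + 6)) = -¼/19 = -¼*1/19 = -1/76 ≈ -0.013158)
a(I) = 19/6 (a(I) = 2 - 1*(-7/6) = 2 + 7/6 = 19/6)
c = -1/537 (c = 1/(-537) = -1/537 ≈ -0.0018622)
c - a(Z) = -1/537 - 1*19/6 = -1/537 - 19/6 = -3403/1074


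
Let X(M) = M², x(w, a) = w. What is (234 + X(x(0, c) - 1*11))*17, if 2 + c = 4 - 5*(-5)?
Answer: 6035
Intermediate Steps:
c = 27 (c = -2 + (4 - 5*(-5)) = -2 + (4 + 25) = -2 + 29 = 27)
(234 + X(x(0, c) - 1*11))*17 = (234 + (0 - 1*11)²)*17 = (234 + (0 - 11)²)*17 = (234 + (-11)²)*17 = (234 + 121)*17 = 355*17 = 6035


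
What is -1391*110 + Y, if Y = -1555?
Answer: -154565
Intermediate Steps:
-1391*110 + Y = -1391*110 - 1555 = -153010 - 1555 = -154565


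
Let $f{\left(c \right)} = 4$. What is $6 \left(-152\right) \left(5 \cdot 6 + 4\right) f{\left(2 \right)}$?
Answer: $-124032$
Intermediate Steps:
$6 \left(-152\right) \left(5 \cdot 6 + 4\right) f{\left(2 \right)} = 6 \left(-152\right) \left(5 \cdot 6 + 4\right) 4 = - 912 \left(30 + 4\right) 4 = - 912 \cdot 34 \cdot 4 = \left(-912\right) 136 = -124032$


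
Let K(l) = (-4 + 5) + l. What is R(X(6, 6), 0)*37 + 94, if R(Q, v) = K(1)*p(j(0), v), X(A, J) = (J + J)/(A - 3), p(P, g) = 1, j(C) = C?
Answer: 168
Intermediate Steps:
K(l) = 1 + l
X(A, J) = 2*J/(-3 + A) (X(A, J) = (2*J)/(-3 + A) = 2*J/(-3 + A))
R(Q, v) = 2 (R(Q, v) = (1 + 1)*1 = 2*1 = 2)
R(X(6, 6), 0)*37 + 94 = 2*37 + 94 = 74 + 94 = 168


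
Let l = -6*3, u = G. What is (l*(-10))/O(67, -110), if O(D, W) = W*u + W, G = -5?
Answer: 9/22 ≈ 0.40909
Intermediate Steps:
u = -5
l = -18
O(D, W) = -4*W (O(D, W) = W*(-5) + W = -5*W + W = -4*W)
(l*(-10))/O(67, -110) = (-18*(-10))/((-4*(-110))) = 180/440 = 180*(1/440) = 9/22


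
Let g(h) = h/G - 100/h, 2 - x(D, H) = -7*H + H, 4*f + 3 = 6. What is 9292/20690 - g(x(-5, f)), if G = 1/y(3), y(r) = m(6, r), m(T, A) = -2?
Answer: 3877703/134485 ≈ 28.834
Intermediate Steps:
f = ¾ (f = -¾ + (¼)*6 = -¾ + 3/2 = ¾ ≈ 0.75000)
y(r) = -2
G = -½ (G = 1/(-2) = -½ ≈ -0.50000)
x(D, H) = 2 + 6*H (x(D, H) = 2 - (-7*H + H) = 2 - (-6)*H = 2 + 6*H)
g(h) = -100/h - 2*h (g(h) = h/(-½) - 100/h = h*(-2) - 100/h = -2*h - 100/h = -100/h - 2*h)
9292/20690 - g(x(-5, f)) = 9292/20690 - (-100/(2 + 6*(¾)) - 2*(2 + 6*(¾))) = 9292*(1/20690) - (-100/(2 + 9/2) - 2*(2 + 9/2)) = 4646/10345 - (-100/13/2 - 2*13/2) = 4646/10345 - (-100*2/13 - 13) = 4646/10345 - (-200/13 - 13) = 4646/10345 - 1*(-369/13) = 4646/10345 + 369/13 = 3877703/134485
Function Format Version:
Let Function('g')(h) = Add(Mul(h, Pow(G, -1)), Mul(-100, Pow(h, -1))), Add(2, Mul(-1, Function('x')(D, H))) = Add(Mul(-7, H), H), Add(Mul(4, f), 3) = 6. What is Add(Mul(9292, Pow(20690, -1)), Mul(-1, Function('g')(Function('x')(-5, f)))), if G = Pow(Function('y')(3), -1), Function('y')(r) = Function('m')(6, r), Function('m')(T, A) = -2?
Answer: Rational(3877703, 134485) ≈ 28.834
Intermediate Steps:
f = Rational(3, 4) (f = Add(Rational(-3, 4), Mul(Rational(1, 4), 6)) = Add(Rational(-3, 4), Rational(3, 2)) = Rational(3, 4) ≈ 0.75000)
Function('y')(r) = -2
G = Rational(-1, 2) (G = Pow(-2, -1) = Rational(-1, 2) ≈ -0.50000)
Function('x')(D, H) = Add(2, Mul(6, H)) (Function('x')(D, H) = Add(2, Mul(-1, Add(Mul(-7, H), H))) = Add(2, Mul(-1, Mul(-6, H))) = Add(2, Mul(6, H)))
Function('g')(h) = Add(Mul(-100, Pow(h, -1)), Mul(-2, h)) (Function('g')(h) = Add(Mul(h, Pow(Rational(-1, 2), -1)), Mul(-100, Pow(h, -1))) = Add(Mul(h, -2), Mul(-100, Pow(h, -1))) = Add(Mul(-2, h), Mul(-100, Pow(h, -1))) = Add(Mul(-100, Pow(h, -1)), Mul(-2, h)))
Add(Mul(9292, Pow(20690, -1)), Mul(-1, Function('g')(Function('x')(-5, f)))) = Add(Mul(9292, Pow(20690, -1)), Mul(-1, Add(Mul(-100, Pow(Add(2, Mul(6, Rational(3, 4))), -1)), Mul(-2, Add(2, Mul(6, Rational(3, 4))))))) = Add(Mul(9292, Rational(1, 20690)), Mul(-1, Add(Mul(-100, Pow(Add(2, Rational(9, 2)), -1)), Mul(-2, Add(2, Rational(9, 2)))))) = Add(Rational(4646, 10345), Mul(-1, Add(Mul(-100, Pow(Rational(13, 2), -1)), Mul(-2, Rational(13, 2))))) = Add(Rational(4646, 10345), Mul(-1, Add(Mul(-100, Rational(2, 13)), -13))) = Add(Rational(4646, 10345), Mul(-1, Add(Rational(-200, 13), -13))) = Add(Rational(4646, 10345), Mul(-1, Rational(-369, 13))) = Add(Rational(4646, 10345), Rational(369, 13)) = Rational(3877703, 134485)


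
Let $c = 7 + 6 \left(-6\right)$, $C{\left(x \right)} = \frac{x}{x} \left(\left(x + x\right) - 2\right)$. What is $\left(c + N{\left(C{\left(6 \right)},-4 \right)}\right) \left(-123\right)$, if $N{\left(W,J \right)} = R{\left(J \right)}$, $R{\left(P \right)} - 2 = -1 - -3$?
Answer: $3075$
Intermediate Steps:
$R{\left(P \right)} = 4$ ($R{\left(P \right)} = 2 - -2 = 2 + \left(-1 + 3\right) = 2 + 2 = 4$)
$C{\left(x \right)} = -2 + 2 x$ ($C{\left(x \right)} = 1 \left(2 x - 2\right) = 1 \left(-2 + 2 x\right) = -2 + 2 x$)
$c = -29$ ($c = 7 - 36 = -29$)
$N{\left(W,J \right)} = 4$
$\left(c + N{\left(C{\left(6 \right)},-4 \right)}\right) \left(-123\right) = \left(-29 + 4\right) \left(-123\right) = \left(-25\right) \left(-123\right) = 3075$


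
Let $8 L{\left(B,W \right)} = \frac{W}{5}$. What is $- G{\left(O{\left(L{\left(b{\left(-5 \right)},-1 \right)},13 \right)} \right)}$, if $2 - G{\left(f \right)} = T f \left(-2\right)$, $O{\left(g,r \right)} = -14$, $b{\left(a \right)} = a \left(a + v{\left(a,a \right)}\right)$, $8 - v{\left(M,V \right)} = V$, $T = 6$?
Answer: $166$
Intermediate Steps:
$v{\left(M,V \right)} = 8 - V$
$b{\left(a \right)} = 8 a$ ($b{\left(a \right)} = a \left(a - \left(-8 + a\right)\right) = a 8 = 8 a$)
$L{\left(B,W \right)} = \frac{W}{40}$ ($L{\left(B,W \right)} = \frac{W \frac{1}{5}}{8} = \frac{\frac{1}{5} W}{8} = \frac{W}{40}$)
$G{\left(f \right)} = 2 + 12 f$ ($G{\left(f \right)} = 2 - 6 f \left(-2\right) = 2 - - 12 f = 2 + 12 f$)
$- G{\left(O{\left(L{\left(b{\left(-5 \right)},-1 \right)},13 \right)} \right)} = - (2 + 12 \left(-14\right)) = - (2 - 168) = \left(-1\right) \left(-166\right) = 166$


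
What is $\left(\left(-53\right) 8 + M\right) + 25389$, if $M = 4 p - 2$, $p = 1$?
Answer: $24967$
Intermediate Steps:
$M = 2$ ($M = 4 \cdot 1 - 2 = 4 - 2 = 2$)
$\left(\left(-53\right) 8 + M\right) + 25389 = \left(\left(-53\right) 8 + 2\right) + 25389 = \left(-424 + 2\right) + 25389 = -422 + 25389 = 24967$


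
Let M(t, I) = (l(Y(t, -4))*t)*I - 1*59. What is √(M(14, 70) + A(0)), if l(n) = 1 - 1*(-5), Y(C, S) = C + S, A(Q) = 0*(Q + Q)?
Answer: √5821 ≈ 76.295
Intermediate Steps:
A(Q) = 0 (A(Q) = 0*(2*Q) = 0)
l(n) = 6 (l(n) = 1 + 5 = 6)
M(t, I) = -59 + 6*I*t (M(t, I) = (6*t)*I - 1*59 = 6*I*t - 59 = -59 + 6*I*t)
√(M(14, 70) + A(0)) = √((-59 + 6*70*14) + 0) = √((-59 + 5880) + 0) = √(5821 + 0) = √5821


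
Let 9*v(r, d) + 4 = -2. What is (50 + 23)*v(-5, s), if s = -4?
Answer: -146/3 ≈ -48.667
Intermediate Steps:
v(r, d) = -⅔ (v(r, d) = -4/9 + (⅑)*(-2) = -4/9 - 2/9 = -⅔)
(50 + 23)*v(-5, s) = (50 + 23)*(-⅔) = 73*(-⅔) = -146/3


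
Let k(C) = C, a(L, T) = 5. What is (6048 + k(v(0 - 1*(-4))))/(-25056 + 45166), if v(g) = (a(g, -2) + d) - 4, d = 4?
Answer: 6053/20110 ≈ 0.30099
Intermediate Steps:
v(g) = 5 (v(g) = (5 + 4) - 4 = 9 - 4 = 5)
(6048 + k(v(0 - 1*(-4))))/(-25056 + 45166) = (6048 + 5)/(-25056 + 45166) = 6053/20110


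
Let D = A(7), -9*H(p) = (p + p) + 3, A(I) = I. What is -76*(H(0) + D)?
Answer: -1520/3 ≈ -506.67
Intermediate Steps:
H(p) = -⅓ - 2*p/9 (H(p) = -((p + p) + 3)/9 = -(2*p + 3)/9 = -(3 + 2*p)/9 = -⅓ - 2*p/9)
D = 7
-76*(H(0) + D) = -76*((-⅓ - 2/9*0) + 7) = -76*((-⅓ + 0) + 7) = -76*(-⅓ + 7) = -76*20/3 = -1520/3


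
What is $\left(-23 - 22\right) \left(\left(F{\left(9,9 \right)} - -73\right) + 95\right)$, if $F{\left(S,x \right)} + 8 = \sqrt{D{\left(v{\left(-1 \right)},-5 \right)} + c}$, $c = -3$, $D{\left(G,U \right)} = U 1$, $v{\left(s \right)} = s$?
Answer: $-7200 - 90 i \sqrt{2} \approx -7200.0 - 127.28 i$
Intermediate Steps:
$D{\left(G,U \right)} = U$
$F{\left(S,x \right)} = -8 + 2 i \sqrt{2}$ ($F{\left(S,x \right)} = -8 + \sqrt{-5 - 3} = -8 + \sqrt{-8} = -8 + 2 i \sqrt{2}$)
$\left(-23 - 22\right) \left(\left(F{\left(9,9 \right)} - -73\right) + 95\right) = \left(-23 - 22\right) \left(\left(\left(-8 + 2 i \sqrt{2}\right) - -73\right) + 95\right) = \left(-23 - 22\right) \left(\left(\left(-8 + 2 i \sqrt{2}\right) + 73\right) + 95\right) = - 45 \left(\left(65 + 2 i \sqrt{2}\right) + 95\right) = - 45 \left(160 + 2 i \sqrt{2}\right) = -7200 - 90 i \sqrt{2}$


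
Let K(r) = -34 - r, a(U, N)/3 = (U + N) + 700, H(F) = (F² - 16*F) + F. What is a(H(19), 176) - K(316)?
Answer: 3206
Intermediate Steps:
H(F) = F² - 15*F
a(U, N) = 2100 + 3*N + 3*U (a(U, N) = 3*((U + N) + 700) = 3*((N + U) + 700) = 3*(700 + N + U) = 2100 + 3*N + 3*U)
a(H(19), 176) - K(316) = (2100 + 3*176 + 3*(19*(-15 + 19))) - (-34 - 1*316) = (2100 + 528 + 3*(19*4)) - (-34 - 316) = (2100 + 528 + 3*76) - 1*(-350) = (2100 + 528 + 228) + 350 = 2856 + 350 = 3206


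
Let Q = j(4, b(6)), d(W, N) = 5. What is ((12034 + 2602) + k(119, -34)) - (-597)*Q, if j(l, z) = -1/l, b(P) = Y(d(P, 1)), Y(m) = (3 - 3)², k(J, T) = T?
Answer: 57811/4 ≈ 14453.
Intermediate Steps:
Y(m) = 0 (Y(m) = 0² = 0)
b(P) = 0
Q = -¼ (Q = -1/4 = -1*¼ = -¼ ≈ -0.25000)
((12034 + 2602) + k(119, -34)) - (-597)*Q = ((12034 + 2602) - 34) - (-597)*(-1)/4 = (14636 - 34) - 1*597/4 = 14602 - 597/4 = 57811/4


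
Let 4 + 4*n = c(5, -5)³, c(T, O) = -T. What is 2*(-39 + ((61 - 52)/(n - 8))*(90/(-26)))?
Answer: -160014/2093 ≈ -76.452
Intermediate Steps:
n = -129/4 (n = -1 + (-1*5)³/4 = -1 + (¼)*(-5)³ = -1 + (¼)*(-125) = -1 - 125/4 = -129/4 ≈ -32.250)
2*(-39 + ((61 - 52)/(n - 8))*(90/(-26))) = 2*(-39 + ((61 - 52)/(-129/4 - 8))*(90/(-26))) = 2*(-39 + (9/(-161/4))*(90*(-1/26))) = 2*(-39 + (9*(-4/161))*(-45/13)) = 2*(-39 - 36/161*(-45/13)) = 2*(-39 + 1620/2093) = 2*(-80007/2093) = -160014/2093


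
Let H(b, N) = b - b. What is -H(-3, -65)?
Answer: 0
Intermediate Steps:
H(b, N) = 0
-H(-3, -65) = -1*0 = 0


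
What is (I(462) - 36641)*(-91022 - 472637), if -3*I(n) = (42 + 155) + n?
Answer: 62330539538/3 ≈ 2.0777e+10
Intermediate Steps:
I(n) = -197/3 - n/3 (I(n) = -((42 + 155) + n)/3 = -(197 + n)/3 = -197/3 - n/3)
(I(462) - 36641)*(-91022 - 472637) = ((-197/3 - ⅓*462) - 36641)*(-91022 - 472637) = ((-197/3 - 154) - 36641)*(-563659) = (-659/3 - 36641)*(-563659) = -110582/3*(-563659) = 62330539538/3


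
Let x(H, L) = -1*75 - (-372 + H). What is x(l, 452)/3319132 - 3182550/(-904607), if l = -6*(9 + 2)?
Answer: 10563631918941/3002510041124 ≈ 3.5183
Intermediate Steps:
l = -66 (l = -6*11 = -66)
x(H, L) = 297 - H (x(H, L) = -75 + (372 - H) = 297 - H)
x(l, 452)/3319132 - 3182550/(-904607) = (297 - 1*(-66))/3319132 - 3182550/(-904607) = (297 + 66)*(1/3319132) - 3182550*(-1/904607) = 363*(1/3319132) + 3182550/904607 = 363/3319132 + 3182550/904607 = 10563631918941/3002510041124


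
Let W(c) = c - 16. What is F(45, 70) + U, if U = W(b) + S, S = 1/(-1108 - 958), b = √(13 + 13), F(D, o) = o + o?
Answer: 256183/2066 + √26 ≈ 129.10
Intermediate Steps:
F(D, o) = 2*o
b = √26 ≈ 5.0990
W(c) = -16 + c
S = -1/2066 (S = 1/(-2066) = -1/2066 ≈ -0.00048403)
U = -33057/2066 + √26 (U = (-16 + √26) - 1/2066 = -33057/2066 + √26 ≈ -10.901)
F(45, 70) + U = 2*70 + (-33057/2066 + √26) = 140 + (-33057/2066 + √26) = 256183/2066 + √26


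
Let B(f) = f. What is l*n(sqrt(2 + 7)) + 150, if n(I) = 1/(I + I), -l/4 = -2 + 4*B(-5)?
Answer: 494/3 ≈ 164.67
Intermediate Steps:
l = 88 (l = -4*(-2 + 4*(-5)) = -4*(-2 - 20) = -4*(-22) = 88)
n(I) = 1/(2*I)
l*n(sqrt(2 + 7)) + 150 = 88*(1/(2*(sqrt(2 + 7)))) + 150 = 88*(1/(2*(sqrt(9)))) + 150 = 88*((1/2)/3) + 150 = 88*((1/2)*(1/3)) + 150 = 88*(1/6) + 150 = 44/3 + 150 = 494/3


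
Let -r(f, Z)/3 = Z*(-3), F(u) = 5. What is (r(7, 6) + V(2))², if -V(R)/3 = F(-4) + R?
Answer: 1089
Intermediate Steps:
r(f, Z) = 9*Z (r(f, Z) = -3*Z*(-3) = -(-9)*Z = 9*Z)
V(R) = -15 - 3*R (V(R) = -3*(5 + R) = -15 - 3*R)
(r(7, 6) + V(2))² = (9*6 + (-15 - 3*2))² = (54 + (-15 - 6))² = (54 - 21)² = 33² = 1089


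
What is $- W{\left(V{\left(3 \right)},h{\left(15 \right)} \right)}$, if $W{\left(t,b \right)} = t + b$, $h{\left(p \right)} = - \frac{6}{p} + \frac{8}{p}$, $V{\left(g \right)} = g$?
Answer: $- \frac{47}{15} \approx -3.1333$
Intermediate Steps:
$h{\left(p \right)} = \frac{2}{p}$
$W{\left(t,b \right)} = b + t$
$- W{\left(V{\left(3 \right)},h{\left(15 \right)} \right)} = - (\frac{2}{15} + 3) = \left(-1\right) \frac{47}{15} = - \frac{47}{15}$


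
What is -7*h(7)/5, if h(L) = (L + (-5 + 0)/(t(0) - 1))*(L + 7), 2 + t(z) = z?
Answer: -2548/15 ≈ -169.87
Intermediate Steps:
t(z) = -2 + z
h(L) = (7 + L)*(5/3 + L) (h(L) = (L + (-5 + 0)/((-2 + 0) - 1))*(L + 7) = (L - 5/(-2 - 1))*(7 + L) = (L - 5/(-3))*(7 + L) = (L - 5*(-1/3))*(7 + L) = (L + 5/3)*(7 + L) = (5/3 + L)*(7 + L) = (7 + L)*(5/3 + L))
-7*h(7)/5 = -7*(35/3 + 7**2 + (26/3)*7)/5 = -7*(35/3 + 49 + 182/3)*(1/5) = -7*364/3*(1/5) = -2548/3*1/5 = -2548/15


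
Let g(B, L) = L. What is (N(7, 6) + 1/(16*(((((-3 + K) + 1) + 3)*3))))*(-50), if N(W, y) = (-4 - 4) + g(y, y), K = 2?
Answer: 7175/72 ≈ 99.653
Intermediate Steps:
N(W, y) = -8 + y (N(W, y) = (-4 - 4) + y = -8 + y)
(N(7, 6) + 1/(16*(((((-3 + K) + 1) + 3)*3))))*(-50) = ((-8 + 6) + 1/(16*(((((-3 + 2) + 1) + 3)*3))))*(-50) = (-2 + 1/(16*((((-1 + 1) + 3)*3))))*(-50) = (-2 + 1/(16*(((0 + 3)*3))))*(-50) = (-2 + 1/(16*((3*3))))*(-50) = (-2 + (1/16)/9)*(-50) = (-2 + (1/16)*(⅑))*(-50) = (-2 + 1/144)*(-50) = -287/144*(-50) = 7175/72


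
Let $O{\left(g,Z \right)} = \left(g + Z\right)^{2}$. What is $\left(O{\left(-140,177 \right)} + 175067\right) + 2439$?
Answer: $178875$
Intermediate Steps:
$O{\left(g,Z \right)} = \left(Z + g\right)^{2}$
$\left(O{\left(-140,177 \right)} + 175067\right) + 2439 = \left(\left(177 - 140\right)^{2} + 175067\right) + 2439 = \left(37^{2} + 175067\right) + 2439 = \left(1369 + 175067\right) + 2439 = 176436 + 2439 = 178875$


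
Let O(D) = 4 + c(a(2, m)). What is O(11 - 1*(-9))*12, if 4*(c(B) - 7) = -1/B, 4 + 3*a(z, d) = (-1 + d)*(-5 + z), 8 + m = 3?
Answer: 1839/14 ≈ 131.36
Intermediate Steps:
m = -5 (m = -8 + 3 = -5)
a(z, d) = -4/3 + (-1 + d)*(-5 + z)/3 (a(z, d) = -4/3 + ((-1 + d)*(-5 + z))/3 = -4/3 + (-1 + d)*(-5 + z)/3)
c(B) = 7 - 1/(4*B) (c(B) = 7 + (-1/B)/4 = 7 - 1/(4*B))
O(D) = 613/56 (O(D) = 4 + (7 - 1/(4*(⅓ - 5/3*(-5) - ⅓*2 + (⅓)*(-5)*2))) = 4 + (7 - 1/(4*(⅓ + 25/3 - ⅔ - 10/3))) = 4 + (7 - 1/(4*14/3)) = 4 + (7 - ¼*3/14) = 4 + (7 - 3/56) = 4 + 389/56 = 613/56)
O(11 - 1*(-9))*12 = (613/56)*12 = 1839/14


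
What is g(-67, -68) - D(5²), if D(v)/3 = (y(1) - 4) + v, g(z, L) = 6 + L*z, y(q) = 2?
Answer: 4493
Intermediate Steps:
D(v) = -6 + 3*v (D(v) = 3*((2 - 4) + v) = 3*(-2 + v) = -6 + 3*v)
g(-67, -68) - D(5²) = (6 - 68*(-67)) - (-6 + 3*5²) = (6 + 4556) - (-6 + 3*25) = 4562 - (-6 + 75) = 4562 - 1*69 = 4562 - 69 = 4493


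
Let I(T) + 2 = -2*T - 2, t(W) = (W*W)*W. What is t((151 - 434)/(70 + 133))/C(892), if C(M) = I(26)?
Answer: 22665187/468463912 ≈ 0.048382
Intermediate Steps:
t(W) = W³ (t(W) = W²*W = W³)
I(T) = -4 - 2*T (I(T) = -2 + (-2*T - 2) = -2 + (-2 - 2*T) = -4 - 2*T)
C(M) = -56 (C(M) = -4 - 2*26 = -4 - 52 = -56)
t((151 - 434)/(70 + 133))/C(892) = ((151 - 434)/(70 + 133))³/(-56) = (-283/203)³*(-1/56) = -22665187/8365427*(-1/56) = 22665187/468463912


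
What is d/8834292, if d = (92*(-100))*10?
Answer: -23000/2208573 ≈ -0.010414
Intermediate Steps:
d = -92000 (d = -9200*10 = -92000)
d/8834292 = -92000/8834292 = -92000*1/8834292 = -23000/2208573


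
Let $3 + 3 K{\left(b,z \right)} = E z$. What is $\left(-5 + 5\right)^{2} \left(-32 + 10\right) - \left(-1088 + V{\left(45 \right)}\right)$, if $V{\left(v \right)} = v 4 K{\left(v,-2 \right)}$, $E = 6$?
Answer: $1988$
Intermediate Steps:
$K{\left(b,z \right)} = -1 + 2 z$ ($K{\left(b,z \right)} = -1 + \frac{6 z}{3} = -1 + 2 z$)
$V{\left(v \right)} = - 20 v$ ($V{\left(v \right)} = v 4 \left(-1 + 2 \left(-2\right)\right) = 4 v \left(-1 - 4\right) = 4 v \left(-5\right) = - 20 v$)
$\left(-5 + 5\right)^{2} \left(-32 + 10\right) - \left(-1088 + V{\left(45 \right)}\right) = \left(-5 + 5\right)^{2} \left(-32 + 10\right) + \left(1088 - \left(-20\right) 45\right) = 0^{2} \left(-22\right) + \left(1088 - -900\right) = 0 \left(-22\right) + \left(1088 + 900\right) = 0 + 1988 = 1988$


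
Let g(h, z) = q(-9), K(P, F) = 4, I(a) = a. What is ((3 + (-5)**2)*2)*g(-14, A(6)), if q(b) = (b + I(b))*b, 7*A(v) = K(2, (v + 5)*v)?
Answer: 9072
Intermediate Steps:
A(v) = 4/7 (A(v) = (1/7)*4 = 4/7)
q(b) = 2*b**2 (q(b) = (b + b)*b = (2*b)*b = 2*b**2)
g(h, z) = 162 (g(h, z) = 2*(-9)**2 = 2*81 = 162)
((3 + (-5)**2)*2)*g(-14, A(6)) = ((3 + (-5)**2)*2)*162 = ((3 + 25)*2)*162 = (28*2)*162 = 56*162 = 9072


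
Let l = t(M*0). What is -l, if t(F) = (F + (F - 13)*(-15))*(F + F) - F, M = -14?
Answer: 0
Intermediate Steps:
t(F) = -F + 2*F*(195 - 14*F) (t(F) = (F + (-13 + F)*(-15))*(2*F) - F = (F + (195 - 15*F))*(2*F) - F = (195 - 14*F)*(2*F) - F = 2*F*(195 - 14*F) - F = -F + 2*F*(195 - 14*F))
l = 0 (l = (-14*0)*(389 - (-392)*0) = 0*(389 - 28*0) = 0*(389 + 0) = 0*389 = 0)
-l = -1*0 = 0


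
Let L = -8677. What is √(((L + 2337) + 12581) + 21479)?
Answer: 6*√770 ≈ 166.49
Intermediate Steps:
√(((L + 2337) + 12581) + 21479) = √(((-8677 + 2337) + 12581) + 21479) = √((-6340 + 12581) + 21479) = √(6241 + 21479) = √27720 = 6*√770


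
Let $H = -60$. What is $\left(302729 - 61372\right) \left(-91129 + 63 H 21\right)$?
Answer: $-41153540713$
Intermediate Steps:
$\left(302729 - 61372\right) \left(-91129 + 63 H 21\right) = \left(302729 - 61372\right) \left(-91129 + 63 \left(-60\right) 21\right) = 241357 \left(-91129 - 79380\right) = 241357 \left(-170509\right) = -41153540713$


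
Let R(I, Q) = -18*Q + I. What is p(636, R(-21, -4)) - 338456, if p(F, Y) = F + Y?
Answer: -337769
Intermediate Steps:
R(I, Q) = I - 18*Q
p(636, R(-21, -4)) - 338456 = (636 + (-21 - 18*(-4))) - 338456 = (636 + (-21 + 72)) - 338456 = (636 + 51) - 338456 = 687 - 338456 = -337769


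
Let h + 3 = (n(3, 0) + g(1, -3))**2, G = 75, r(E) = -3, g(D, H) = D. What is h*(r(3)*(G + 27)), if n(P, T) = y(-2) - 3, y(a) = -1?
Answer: -1836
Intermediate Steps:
n(P, T) = -4 (n(P, T) = -1 - 3 = -4)
h = 6 (h = -3 + (-4 + 1)**2 = -3 + (-3)**2 = -3 + 9 = 6)
h*(r(3)*(G + 27)) = 6*(-3*(75 + 27)) = 6*(-3*102) = 6*(-306) = -1836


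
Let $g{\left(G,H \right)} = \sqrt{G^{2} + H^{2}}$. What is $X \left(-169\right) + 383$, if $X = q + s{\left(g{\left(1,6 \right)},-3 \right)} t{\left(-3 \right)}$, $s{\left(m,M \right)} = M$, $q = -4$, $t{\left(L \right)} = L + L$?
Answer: $-1983$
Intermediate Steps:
$t{\left(L \right)} = 2 L$
$X = 14$ ($X = -4 - 3 \cdot 2 \left(-3\right) = -4 - -18 = -4 + 18 = 14$)
$X \left(-169\right) + 383 = 14 \left(-169\right) + 383 = -2366 + 383 = -1983$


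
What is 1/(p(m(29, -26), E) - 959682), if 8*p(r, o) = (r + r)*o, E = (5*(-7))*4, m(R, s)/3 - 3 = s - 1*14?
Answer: -1/955797 ≈ -1.0462e-6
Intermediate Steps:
m(R, s) = -33 + 3*s (m(R, s) = 9 + 3*(s - 1*14) = 9 + 3*(s - 14) = 9 + 3*(-14 + s) = 9 + (-42 + 3*s) = -33 + 3*s)
E = -140 (E = -35*4 = -140)
p(r, o) = o*r/4 (p(r, o) = ((r + r)*o)/8 = ((2*r)*o)/8 = (2*o*r)/8 = o*r/4)
1/(p(m(29, -26), E) - 959682) = 1/((¼)*(-140)*(-33 + 3*(-26)) - 959682) = 1/((¼)*(-140)*(-33 - 78) - 959682) = 1/((¼)*(-140)*(-111) - 959682) = 1/(3885 - 959682) = 1/(-955797) = -1/955797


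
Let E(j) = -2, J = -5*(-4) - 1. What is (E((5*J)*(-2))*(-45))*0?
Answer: 0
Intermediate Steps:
J = 19 (J = 20 - 1 = 19)
(E((5*J)*(-2))*(-45))*0 = -2*(-45)*0 = 90*0 = 0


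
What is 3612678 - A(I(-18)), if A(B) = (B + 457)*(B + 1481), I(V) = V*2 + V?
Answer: 3037597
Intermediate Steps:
I(V) = 3*V (I(V) = 2*V + V = 3*V)
A(B) = (457 + B)*(1481 + B)
3612678 - A(I(-18)) = 3612678 - (676817 + (3*(-18))² + 1938*(3*(-18))) = 3612678 - (676817 + (-54)² + 1938*(-54)) = 3612678 - (676817 + 2916 - 104652) = 3612678 - 1*575081 = 3612678 - 575081 = 3037597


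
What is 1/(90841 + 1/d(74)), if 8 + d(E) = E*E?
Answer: 5468/496718589 ≈ 1.1008e-5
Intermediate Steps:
d(E) = -8 + E**2 (d(E) = -8 + E*E = -8 + E**2)
1/(90841 + 1/d(74)) = 1/(90841 + 1/(-8 + 74**2)) = 1/(90841 + 1/(-8 + 5476)) = 1/(90841 + 1/5468) = 1/(496718589/5468) = 5468/496718589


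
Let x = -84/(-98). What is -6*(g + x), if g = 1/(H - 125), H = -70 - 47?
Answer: -4335/847 ≈ -5.1181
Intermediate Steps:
x = 6/7 (x = -84*(-1/98) = 6/7 ≈ 0.85714)
H = -117
g = -1/242 (g = 1/(-117 - 125) = 1/(-242) = -1/242 ≈ -0.0041322)
-6*(g + x) = -6*(-1/242 + 6/7) = -6*1445/1694 = -4335/847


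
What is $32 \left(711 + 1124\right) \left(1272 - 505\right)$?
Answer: $45038240$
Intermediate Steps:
$32 \left(711 + 1124\right) \left(1272 - 505\right) = 32 \cdot 1835 \cdot 767 = 32 \cdot 1407445 = 45038240$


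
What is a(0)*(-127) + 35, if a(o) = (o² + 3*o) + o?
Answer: 35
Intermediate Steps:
a(o) = o² + 4*o
a(0)*(-127) + 35 = (0*(4 + 0))*(-127) + 35 = (0*4)*(-127) + 35 = 0*(-127) + 35 = 0 + 35 = 35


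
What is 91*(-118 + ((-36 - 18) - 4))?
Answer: -16016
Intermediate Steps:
91*(-118 + ((-36 - 18) - 4)) = 91*(-118 + (-54 - 4)) = 91*(-118 - 58) = 91*(-176) = -16016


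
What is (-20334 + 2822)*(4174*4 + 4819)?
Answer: -376770680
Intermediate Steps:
(-20334 + 2822)*(4174*4 + 4819) = -17512*(16696 + 4819) = -17512*21515 = -376770680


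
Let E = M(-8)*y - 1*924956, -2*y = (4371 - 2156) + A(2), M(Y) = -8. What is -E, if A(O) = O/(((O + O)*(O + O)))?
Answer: 1832191/2 ≈ 9.1610e+5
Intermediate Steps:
A(O) = 1/(4*O) (A(O) = O/(((2*O)*(2*O))) = O/((4*O²)) = O*(1/(4*O²)) = 1/(4*O))
y = -17721/16 (y = -((4371 - 2156) + (¼)/2)/2 = -(2215 + (¼)*(½))/2 = -(2215 + ⅛)/2 = -½*17721/8 = -17721/16 ≈ -1107.6)
E = -1832191/2 (E = -8*(-17721/16) - 1*924956 = 17721/2 - 924956 = -1832191/2 ≈ -9.1610e+5)
-E = -1*(-1832191/2) = 1832191/2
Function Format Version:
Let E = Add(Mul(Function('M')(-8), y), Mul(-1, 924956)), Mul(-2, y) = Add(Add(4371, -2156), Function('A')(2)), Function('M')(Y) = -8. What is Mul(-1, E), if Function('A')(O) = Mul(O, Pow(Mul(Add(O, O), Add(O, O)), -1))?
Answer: Rational(1832191, 2) ≈ 9.1610e+5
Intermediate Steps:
Function('A')(O) = Mul(Rational(1, 4), Pow(O, -1)) (Function('A')(O) = Mul(O, Pow(Mul(Mul(2, O), Mul(2, O)), -1)) = Mul(O, Pow(Mul(4, Pow(O, 2)), -1)) = Mul(O, Mul(Rational(1, 4), Pow(O, -2))) = Mul(Rational(1, 4), Pow(O, -1)))
y = Rational(-17721, 16) (y = Mul(Rational(-1, 2), Add(Add(4371, -2156), Mul(Rational(1, 4), Pow(2, -1)))) = Mul(Rational(-1, 2), Add(2215, Mul(Rational(1, 4), Rational(1, 2)))) = Mul(Rational(-1, 2), Add(2215, Rational(1, 8))) = Mul(Rational(-1, 2), Rational(17721, 8)) = Rational(-17721, 16) ≈ -1107.6)
E = Rational(-1832191, 2) (E = Add(Mul(-8, Rational(-17721, 16)), Mul(-1, 924956)) = Add(Rational(17721, 2), -924956) = Rational(-1832191, 2) ≈ -9.1610e+5)
Mul(-1, E) = Mul(-1, Rational(-1832191, 2)) = Rational(1832191, 2)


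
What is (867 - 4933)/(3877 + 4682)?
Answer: -4066/8559 ≈ -0.47506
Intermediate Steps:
(867 - 4933)/(3877 + 4682) = -4066/8559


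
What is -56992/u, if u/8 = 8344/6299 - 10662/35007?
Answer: -261817796422/37489745 ≈ -6983.7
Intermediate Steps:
u = 599835920/73503031 (u = 8*(8344/6299 - 10662/35007) = 8*(8344*(1/6299) - 10662*1/35007) = 8*(8344/6299 - 3554/11669) = 8*(74979490/73503031) = 599835920/73503031 ≈ 8.1607)
-56992/u = -56992/599835920/73503031 = -56992*73503031/599835920 = -261817796422/37489745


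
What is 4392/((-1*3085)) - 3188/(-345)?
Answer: 1663948/212865 ≈ 7.8169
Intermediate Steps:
4392/((-1*3085)) - 3188/(-345) = 4392/(-3085) - 3188*(-1/345) = 4392*(-1/3085) + 3188/345 = -4392/3085 + 3188/345 = 1663948/212865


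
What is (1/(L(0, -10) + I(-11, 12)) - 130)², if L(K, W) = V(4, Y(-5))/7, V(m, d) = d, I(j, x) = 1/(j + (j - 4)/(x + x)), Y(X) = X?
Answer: 4675961161/271441 ≈ 17226.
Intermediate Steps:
I(j, x) = 1/(j + (-4 + j)/(2*x)) (I(j, x) = 1/(j + (-4 + j)/((2*x))) = 1/(j + (-4 + j)*(1/(2*x))) = 1/(j + (-4 + j)/(2*x)))
L(K, W) = -5/7
(1/(L(0, -10) + I(-11, 12)) - 130)² = (1/(-5/7 + 2*12/(-4 - 11 + 2*(-11)*12)) - 130)² = (1/(-5/7 + 2*12/(-4 - 11 - 264)) - 130)² = (1/(-5/7 + 2*12/(-279)) - 130)² = (1/(-5/7 + 2*12*(-1/279)) - 130)² = (1/(-5/7 - 8/93) - 130)² = (1/(-521/651) - 130)² = (-651/521 - 130)² = (-68381/521)² = 4675961161/271441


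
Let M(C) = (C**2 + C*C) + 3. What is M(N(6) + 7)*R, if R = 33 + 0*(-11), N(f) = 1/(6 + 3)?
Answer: 92785/27 ≈ 3436.5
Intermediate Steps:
N(f) = 1/9
R = 33 (R = 33 + 0 = 33)
M(C) = 3 + 2*C**2 (M(C) = (C**2 + C**2) + 3 = 2*C**2 + 3 = 3 + 2*C**2)
M(N(6) + 7)*R = (3 + 2*(1/9 + 7)**2)*33 = (3 + 2*(64/9)**2)*33 = (3 + 2*(4096/81))*33 = (3 + 8192/81)*33 = (8435/81)*33 = 92785/27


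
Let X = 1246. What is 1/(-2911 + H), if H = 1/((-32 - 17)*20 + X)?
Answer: -266/774325 ≈ -0.00034352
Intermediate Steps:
H = 1/266 (H = 1/((-32 - 17)*20 + 1246) = 1/(-49*20 + 1246) = 1/(-980 + 1246) = 1/266 ≈ 0.0037594)
1/(-2911 + H) = 1/(-2911 + 1/266) = 1/(-774325/266) = -266/774325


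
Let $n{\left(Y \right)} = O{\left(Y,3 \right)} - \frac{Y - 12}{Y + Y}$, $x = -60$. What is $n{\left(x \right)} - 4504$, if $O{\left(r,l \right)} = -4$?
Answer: $- \frac{22543}{5} \approx -4508.6$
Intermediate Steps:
$n{\left(Y \right)} = -4 - \frac{-12 + Y}{2 Y}$ ($n{\left(Y \right)} = -4 - \frac{Y - 12}{Y + Y} = -4 - \frac{-12 + Y}{2 Y}$)
$n{\left(x \right)} - 4504 = \left(- \frac{9}{2} + \frac{6}{-60}\right) - 4504 = \left(- \frac{9}{2} + 6 \left(- \frac{1}{60}\right)\right) - 4504 = \left(- \frac{9}{2} - \frac{1}{10}\right) - 4504 = - \frac{23}{5} - 4504 = - \frac{22543}{5}$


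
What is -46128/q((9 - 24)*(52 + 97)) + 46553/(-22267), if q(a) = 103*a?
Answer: -3229867063/1708658245 ≈ -1.8903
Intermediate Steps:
-46128/q((9 - 24)*(52 + 97)) + 46553/(-22267) = -46128*1/(103*(9 - 24)*(52 + 97)) + 46553/(-22267) = -46128/(103*(-15*149)) + 46553*(-1/22267) = -46128/(103*(-2235)) - 46553/22267 = -46128/(-230205) - 46553/22267 = -46128*(-1/230205) - 46553/22267 = 15376/76735 - 46553/22267 = -3229867063/1708658245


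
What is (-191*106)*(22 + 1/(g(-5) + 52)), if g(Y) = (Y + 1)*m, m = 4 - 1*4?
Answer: -11590835/26 ≈ -4.4580e+5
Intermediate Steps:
m = 0 (m = 4 - 4 = 0)
g(Y) = 0 (g(Y) = (Y + 1)*0 = (1 + Y)*0 = 0)
(-191*106)*(22 + 1/(g(-5) + 52)) = (-191*106)*(22 + 1/(0 + 52)) = -20246*(22 + 1/52) = -20246*1145/52 = -11590835/26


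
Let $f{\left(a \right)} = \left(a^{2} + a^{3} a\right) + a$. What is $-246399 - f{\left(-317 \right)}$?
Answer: $-10098385692$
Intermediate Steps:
$f{\left(a \right)} = a + a^{2} + a^{4}$ ($f{\left(a \right)} = \left(a^{2} + a^{4}\right) + a = a + a^{2} + a^{4}$)
$-246399 - f{\left(-317 \right)} = -246399 - - 317 \left(1 - 317 + \left(-317\right)^{3}\right) = -246399 - - 317 \left(1 - 317 - 31855013\right) = -246399 - \left(-317\right) \left(-31855329\right) = -246399 - 10098139293 = -10098385692$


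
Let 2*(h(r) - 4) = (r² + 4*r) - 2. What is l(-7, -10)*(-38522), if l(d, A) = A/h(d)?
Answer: 770440/27 ≈ 28535.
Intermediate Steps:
h(r) = 3 + r²/2 + 2*r (h(r) = 4 + ((r² + 4*r) - 2)/2 = 4 + (-2 + r² + 4*r)/2 = 4 + (-1 + r²/2 + 2*r) = 3 + r²/2 + 2*r)
l(d, A) = A/(3 + d²/2 + 2*d)
l(-7, -10)*(-38522) = (2*(-10)/(6 + (-7)² + 4*(-7)))*(-38522) = (2*(-10)/(6 + 49 - 28))*(-38522) = (2*(-10)/27)*(-38522) = (2*(-10)*(1/27))*(-38522) = -20/27*(-38522) = 770440/27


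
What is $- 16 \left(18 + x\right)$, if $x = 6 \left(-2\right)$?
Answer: $-96$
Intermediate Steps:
$x = -12$
$- 16 \left(18 + x\right) = - 16 \left(18 - 12\right) = \left(-16\right) 6 = -96$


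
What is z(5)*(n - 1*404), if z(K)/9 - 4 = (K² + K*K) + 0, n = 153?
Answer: -121986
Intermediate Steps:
z(K) = 36 + 18*K² (z(K) = 36 + 9*((K² + K*K) + 0) = 36 + 9*((K² + K²) + 0) = 36 + 9*(2*K² + 0) = 36 + 9*(2*K²) = 36 + 18*K²)
z(5)*(n - 1*404) = (36 + 18*5²)*(153 - 1*404) = (36 + 18*25)*(153 - 404) = (36 + 450)*(-251) = 486*(-251) = -121986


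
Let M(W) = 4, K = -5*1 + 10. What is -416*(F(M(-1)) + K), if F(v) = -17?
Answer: 4992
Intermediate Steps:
K = 5 (K = -5 + 10 = 5)
-416*(F(M(-1)) + K) = -416*(-17 + 5) = -416*(-12) = 4992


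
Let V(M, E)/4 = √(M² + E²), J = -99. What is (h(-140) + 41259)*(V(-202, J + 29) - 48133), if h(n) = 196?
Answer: -1995353515 + 331640*√11426 ≈ -1.9599e+9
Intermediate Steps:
V(M, E) = 4*√(E² + M²) (V(M, E) = 4*√(M² + E²) = 4*√(E² + M²))
(h(-140) + 41259)*(V(-202, J + 29) - 48133) = (196 + 41259)*(4*√((-99 + 29)² + (-202)²) - 48133) = 41455*(4*√((-70)² + 40804) - 48133) = 41455*(4*√(4900 + 40804) - 48133) = 41455*(4*√45704 - 48133) = 41455*(4*(2*√11426) - 48133) = 41455*(8*√11426 - 48133) = 41455*(-48133 + 8*√11426) = -1995353515 + 331640*√11426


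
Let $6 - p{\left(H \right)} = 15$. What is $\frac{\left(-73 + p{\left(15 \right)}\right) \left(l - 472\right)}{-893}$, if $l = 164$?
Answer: $- \frac{25256}{893} \approx -28.282$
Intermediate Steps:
$p{\left(H \right)} = -9$ ($p{\left(H \right)} = 6 - 15 = -9$)
$\frac{\left(-73 + p{\left(15 \right)}\right) \left(l - 472\right)}{-893} = \frac{\left(-73 - 9\right) \left(164 - 472\right)}{-893} = \left(-82\right) \left(-308\right) \left(- \frac{1}{893}\right) = 25256 \left(- \frac{1}{893}\right) = - \frac{25256}{893}$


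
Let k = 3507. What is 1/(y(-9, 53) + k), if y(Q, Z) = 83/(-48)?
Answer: 48/168253 ≈ 0.00028528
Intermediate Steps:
y(Q, Z) = -83/48 (y(Q, Z) = 83*(-1/48) = -83/48)
1/(y(-9, 53) + k) = 1/(-83/48 + 3507) = 1/(168253/48) = 48/168253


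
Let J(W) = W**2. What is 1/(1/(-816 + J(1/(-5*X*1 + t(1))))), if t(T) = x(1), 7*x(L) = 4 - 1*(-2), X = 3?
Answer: -7997567/9801 ≈ -816.00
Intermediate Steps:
x(L) = 6/7 (x(L) = (4 - 1*(-2))/7 = (4 + 2)/7 = (1/7)*6 = 6/7)
t(T) = 6/7
1/(1/(-816 + J(1/(-5*X*1 + t(1))))) = 1/(1/(-816 + (1/(-5*3*1 + 6/7))**2)) = 1/(1/(-816 + (1/(-15*1 + 6/7))**2)) = 1/(1/(-816 + (1/(-15 + 6/7))**2)) = 1/(1/(-816 + (1/(-99/7))**2)) = 1/(1/(-816 + (-7/99)**2)) = 1/(1/(-816 + 49/9801)) = 1/(1/(-7997567/9801)) = 1/(-9801/7997567) = -7997567/9801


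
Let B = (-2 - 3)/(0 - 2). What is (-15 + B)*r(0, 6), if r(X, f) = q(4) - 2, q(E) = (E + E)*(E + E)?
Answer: -775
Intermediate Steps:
q(E) = 4*E² (q(E) = (2*E)*(2*E) = 4*E²)
r(X, f) = 62 (r(X, f) = 4*4² - 2 = 4*16 - 2 = 64 - 2 = 62)
B = 5/2 (B = -5/(-2) = -5*(-½) = 5/2 ≈ 2.5000)
(-15 + B)*r(0, 6) = (-15 + 5/2)*62 = -25/2*62 = -775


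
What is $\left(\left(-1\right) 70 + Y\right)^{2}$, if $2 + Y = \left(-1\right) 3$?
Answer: $5625$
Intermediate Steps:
$Y = -5$ ($Y = -2 - 3 = -5$)
$\left(\left(-1\right) 70 + Y\right)^{2} = \left(\left(-1\right) 70 - 5\right)^{2} = \left(-70 - 5\right)^{2} = \left(-75\right)^{2} = 5625$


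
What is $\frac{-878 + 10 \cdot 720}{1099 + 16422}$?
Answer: $\frac{6322}{17521} \approx 0.36082$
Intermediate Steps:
$\frac{-878 + 10 \cdot 720}{1099 + 16422} = \frac{-878 + 7200}{17521} = 6322 \cdot \frac{1}{17521} = \frac{6322}{17521}$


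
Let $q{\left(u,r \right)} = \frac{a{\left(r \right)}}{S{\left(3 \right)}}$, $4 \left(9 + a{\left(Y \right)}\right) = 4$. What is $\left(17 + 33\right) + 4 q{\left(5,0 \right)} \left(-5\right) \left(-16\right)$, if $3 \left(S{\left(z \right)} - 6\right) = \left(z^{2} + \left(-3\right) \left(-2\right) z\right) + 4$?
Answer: $- \frac{5230}{49} \approx -106.73$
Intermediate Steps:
$a{\left(Y \right)} = -8$ ($a{\left(Y \right)} = -9 + \frac{1}{4} \cdot 4 = -9 + 1 = -8$)
$S{\left(z \right)} = \frac{22}{3} + 2 z + \frac{z^{2}}{3}$ ($S{\left(z \right)} = 6 + \frac{\left(z^{2} + \left(-3\right) \left(-2\right) z\right) + 4}{3} = 6 + \frac{\left(z^{2} + 6 z\right) + 4}{3} = 6 + \frac{4 + z^{2} + 6 z}{3} = 6 + \left(\frac{4}{3} + 2 z + \frac{z^{2}}{3}\right) = \frac{22}{3} + 2 z + \frac{z^{2}}{3}$)
$q{\left(u,r \right)} = - \frac{24}{49}$ ($q{\left(u,r \right)} = - \frac{8}{\frac{22}{3} + 2 \cdot 3 + \frac{3^{2}}{3}} = - \frac{8}{\frac{22}{3} + 6 + \frac{1}{3} \cdot 9} = - \frac{8}{\frac{22}{3} + 6 + 3} = - \frac{8}{\frac{49}{3}} = \left(-8\right) \frac{3}{49} = - \frac{24}{49}$)
$\left(17 + 33\right) + 4 q{\left(5,0 \right)} \left(-5\right) \left(-16\right) = \left(17 + 33\right) + 4 \left(- \frac{24}{49}\right) \left(-5\right) \left(-16\right) = 50 + \left(- \frac{96}{49}\right) \left(-5\right) \left(-16\right) = 50 + \frac{480}{49} \left(-16\right) = 50 - \frac{7680}{49} = - \frac{5230}{49}$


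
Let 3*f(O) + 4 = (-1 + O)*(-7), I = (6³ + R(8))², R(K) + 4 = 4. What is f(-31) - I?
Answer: -139748/3 ≈ -46583.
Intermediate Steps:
R(K) = 0 (R(K) = -4 + 4 = 0)
I = 46656 (I = (6³ + 0)² = (216 + 0)² = 216² = 46656)
f(O) = 1 - 7*O/3 (f(O) = -4/3 + ((-1 + O)*(-7))/3 = -4/3 + (7 - 7*O)/3 = -4/3 + (7/3 - 7*O/3) = 1 - 7*O/3)
f(-31) - I = (1 - 7/3*(-31)) - 1*46656 = (1 + 217/3) - 46656 = 220/3 - 46656 = -139748/3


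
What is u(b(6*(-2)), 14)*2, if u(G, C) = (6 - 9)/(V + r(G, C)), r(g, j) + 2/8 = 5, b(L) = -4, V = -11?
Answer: 24/25 ≈ 0.96000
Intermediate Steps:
r(g, j) = 19/4 (r(g, j) = -¼ + 5 = 19/4)
u(G, C) = 12/25 (u(G, C) = (6 - 9)/(-11 + 19/4) = -3/(-25/4) = -3*(-4/25) = 12/25)
u(b(6*(-2)), 14)*2 = (12/25)*2 = 24/25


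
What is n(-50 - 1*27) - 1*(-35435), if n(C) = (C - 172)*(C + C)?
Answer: 73781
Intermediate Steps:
n(C) = 2*C*(-172 + C) (n(C) = (-172 + C)*(2*C) = 2*C*(-172 + C))
n(-50 - 1*27) - 1*(-35435) = 2*(-50 - 1*27)*(-172 + (-50 - 1*27)) - 1*(-35435) = 2*(-50 - 27)*(-172 + (-50 - 27)) + 35435 = 2*(-77)*(-172 - 77) + 35435 = 2*(-77)*(-249) + 35435 = 38346 + 35435 = 73781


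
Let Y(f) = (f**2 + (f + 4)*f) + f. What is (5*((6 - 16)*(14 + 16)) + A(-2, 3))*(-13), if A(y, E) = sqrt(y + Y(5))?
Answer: 19500 - 13*sqrt(73) ≈ 19389.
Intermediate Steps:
Y(f) = f + f**2 + f*(4 + f) (Y(f) = (f**2 + (4 + f)*f) + f = (f**2 + f*(4 + f)) + f = f + f**2 + f*(4 + f))
A(y, E) = sqrt(75 + y) (A(y, E) = sqrt(y + 5*(5 + 2*5)) = sqrt(y + 5*(5 + 10)) = sqrt(y + 5*15) = sqrt(y + 75) = sqrt(75 + y))
(5*((6 - 16)*(14 + 16)) + A(-2, 3))*(-13) = (5*((6 - 16)*(14 + 16)) + sqrt(75 - 2))*(-13) = (5*(-10*30) + sqrt(73))*(-13) = (5*(-300) + sqrt(73))*(-13) = (-1500 + sqrt(73))*(-13) = 19500 - 13*sqrt(73)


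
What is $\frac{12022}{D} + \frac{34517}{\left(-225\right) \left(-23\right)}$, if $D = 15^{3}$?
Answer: $\frac{794261}{77625} \approx 10.232$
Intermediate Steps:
$D = 3375$
$\frac{12022}{D} + \frac{34517}{\left(-225\right) \left(-23\right)} = \frac{12022}{3375} + \frac{34517}{\left(-225\right) \left(-23\right)} = 12022 \cdot \frac{1}{3375} + \frac{34517}{5175} = \frac{12022}{3375} + 34517 \cdot \frac{1}{5175} = \frac{12022}{3375} + \frac{34517}{5175} = \frac{794261}{77625}$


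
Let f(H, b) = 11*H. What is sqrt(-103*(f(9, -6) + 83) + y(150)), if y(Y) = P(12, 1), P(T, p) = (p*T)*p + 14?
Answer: 12*I*sqrt(130) ≈ 136.82*I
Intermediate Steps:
P(T, p) = 14 + T*p**2 (P(T, p) = (T*p)*p + 14 = T*p**2 + 14 = 14 + T*p**2)
y(Y) = 26 (y(Y) = 14 + 12*1**2 = 14 + 12*1 = 14 + 12 = 26)
sqrt(-103*(f(9, -6) + 83) + y(150)) = sqrt(-103*(11*9 + 83) + 26) = sqrt(-103*(99 + 83) + 26) = sqrt(-103*182 + 26) = sqrt(-18746 + 26) = sqrt(-18720) = 12*I*sqrt(130)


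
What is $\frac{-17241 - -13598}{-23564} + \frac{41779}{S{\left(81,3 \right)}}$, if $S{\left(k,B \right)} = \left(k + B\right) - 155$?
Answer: $- \frac{984221703}{1673044} \approx -588.28$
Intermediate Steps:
$S{\left(k,B \right)} = -155 + B + k$ ($S{\left(k,B \right)} = \left(B + k\right) - 155 = -155 + B + k$)
$\frac{-17241 - -13598}{-23564} + \frac{41779}{S{\left(81,3 \right)}} = \frac{-17241 - -13598}{-23564} + \frac{41779}{-155 + 3 + 81} = \left(-17241 + 13598\right) \left(- \frac{1}{23564}\right) + \frac{41779}{-71} = \left(-3643\right) \left(- \frac{1}{23564}\right) + 41779 \left(- \frac{1}{71}\right) = \frac{3643}{23564} - \frac{41779}{71} = - \frac{984221703}{1673044}$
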